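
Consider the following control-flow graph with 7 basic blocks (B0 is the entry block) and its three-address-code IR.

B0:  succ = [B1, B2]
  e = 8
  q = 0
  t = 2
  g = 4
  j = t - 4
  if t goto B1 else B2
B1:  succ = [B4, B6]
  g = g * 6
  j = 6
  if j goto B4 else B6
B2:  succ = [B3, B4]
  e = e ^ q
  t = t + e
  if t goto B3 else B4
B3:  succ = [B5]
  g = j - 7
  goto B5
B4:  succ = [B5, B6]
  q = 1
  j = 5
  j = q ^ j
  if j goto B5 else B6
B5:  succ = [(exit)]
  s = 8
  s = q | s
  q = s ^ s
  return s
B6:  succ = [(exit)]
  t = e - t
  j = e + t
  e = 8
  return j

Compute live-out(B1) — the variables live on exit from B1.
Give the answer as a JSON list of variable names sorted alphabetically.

def/use:
  B0: {e,g,j,q,t} / ∅
  B1: {g,j} / {g}
  B2: {e,t} / {e,q,t}
  B3: {g} / {j}
  B4: {j,q} / ∅
  B5: {q,s} / {q}
  B6: {e,j,t} / {e,t}

Live sets:
  live B0: ∅→{e,g,j,q,t}
  live B1: {e,g,t}→{e,t}
  live B2: {e,j,q,t}→{e,j,q,t}
  live B3: {j,q}→{q}
  live B4: {e,t}→{e,q,t}
  live B5: {q}→∅
  live B6: {e,t}→∅

live-out(B1) = ["e", "t"]

Answer: ["e", "t"]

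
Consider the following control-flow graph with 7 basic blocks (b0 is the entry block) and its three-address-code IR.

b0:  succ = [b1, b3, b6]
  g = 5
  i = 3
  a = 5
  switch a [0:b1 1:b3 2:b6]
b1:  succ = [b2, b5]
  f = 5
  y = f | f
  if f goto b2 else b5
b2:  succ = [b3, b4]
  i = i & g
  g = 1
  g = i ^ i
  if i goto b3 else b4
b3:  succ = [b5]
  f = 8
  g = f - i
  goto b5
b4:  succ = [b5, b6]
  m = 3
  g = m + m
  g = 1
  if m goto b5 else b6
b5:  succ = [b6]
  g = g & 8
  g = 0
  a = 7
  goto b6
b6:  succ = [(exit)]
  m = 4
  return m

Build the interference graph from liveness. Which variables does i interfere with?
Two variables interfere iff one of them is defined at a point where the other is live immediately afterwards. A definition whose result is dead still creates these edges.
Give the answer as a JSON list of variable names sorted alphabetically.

Answer: ["a", "f", "g", "y"]

Derivation:
Per-block:
  b0: def={a,g,i} ue=∅
  b1: def={f,y} ue=∅
  b2: def={g,i} ue={g,i}
  b3: def={f,g} ue={i}
  b4: def={g,m} ue=∅
  b5: def={a,g} ue={g}
  b6: def={m} ue=∅

Backward fixpoint:
  b0 li=∅ lo={g,i}
  b1 li={g,i} lo={g,i}
  b2 li={g,i} lo={i}
  b3 li={i} lo={g}
  b4 li=∅ lo={g}
  b5 li={g} lo=∅
  b6 li=∅ lo=∅

Interfere edges:
  a↔{g,i}
  f↔{g,i,y}
  g↔{a,f,i,m,y}
  i↔{a,f,g,y}
  m↔{g}
  y↔{f,g,i}

N(i) = ["a", "f", "g", "y"]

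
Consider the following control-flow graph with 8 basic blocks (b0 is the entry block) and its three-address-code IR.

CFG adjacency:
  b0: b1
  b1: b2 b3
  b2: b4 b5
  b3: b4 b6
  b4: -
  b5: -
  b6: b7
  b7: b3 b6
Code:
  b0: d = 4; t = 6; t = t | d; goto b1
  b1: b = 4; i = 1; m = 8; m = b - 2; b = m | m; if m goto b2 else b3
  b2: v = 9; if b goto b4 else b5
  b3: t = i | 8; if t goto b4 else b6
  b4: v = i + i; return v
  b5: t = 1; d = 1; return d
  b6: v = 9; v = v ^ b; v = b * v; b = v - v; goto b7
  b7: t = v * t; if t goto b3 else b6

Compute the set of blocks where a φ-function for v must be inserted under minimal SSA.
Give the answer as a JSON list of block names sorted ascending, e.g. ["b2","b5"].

idom tree: b1←b0 b2←b1 b3←b1 b4←b1 b5←b2 b6←b3 b7←b6
Join-block Dom:
  b3: preds {b1,b7}: {b0,b1} ∩ {b0,b1,b3,b6,b7} = {b0,b1}; idom=b1
  b4: preds {b2,b3}: {b0,b1,b2} ∩ {b0,b1,b3} = {b0,b1}; idom=b1
  b6: preds {b3,b7}: {b0,b1,b3} ∩ {b0,b1,b3,b6,b7} = {b0,b1,b3}; idom=b3

DF derivation:
  join b3 pred b1: · stop@b1
  join b3 pred b7: b7→b6→b3 stop@b1
  join b4 pred b2: b2 stop@b1
  join b4 pred b3: b3 stop@b1
  join b6 pred b3: · stop@b3
  join b6 pred b7: b7→b6 stop@b3
  b0: DF=∅
  b1: DF=∅
  b2: DF={b4}
  b3: DF={b3,b4}
  b4: DF=∅
  b5: DF=∅
  b6: DF={b3,b6}
  b7: DF={b3,b6}

φ for v: defs {b2,b4,b6}
  DF⁺ = {b3,b4,b6}

Answer: ["b3", "b4", "b6"]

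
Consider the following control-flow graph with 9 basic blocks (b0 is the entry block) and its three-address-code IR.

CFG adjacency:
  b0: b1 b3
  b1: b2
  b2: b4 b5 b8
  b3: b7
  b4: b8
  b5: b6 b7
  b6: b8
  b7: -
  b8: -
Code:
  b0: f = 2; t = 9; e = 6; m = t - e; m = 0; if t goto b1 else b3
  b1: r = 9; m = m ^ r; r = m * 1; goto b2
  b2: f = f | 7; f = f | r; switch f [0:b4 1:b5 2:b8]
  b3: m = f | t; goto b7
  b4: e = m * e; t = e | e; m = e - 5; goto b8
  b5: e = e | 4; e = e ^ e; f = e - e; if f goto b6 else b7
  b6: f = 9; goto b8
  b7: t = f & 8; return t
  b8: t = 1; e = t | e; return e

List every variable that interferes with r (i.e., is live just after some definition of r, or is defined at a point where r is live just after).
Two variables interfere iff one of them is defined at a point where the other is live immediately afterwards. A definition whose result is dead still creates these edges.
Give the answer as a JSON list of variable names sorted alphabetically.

Answer: ["e", "f", "m"]

Derivation:
def/use:
  b0 def {e,f,m,t} use ∅
  b1 def {m,r} use {m}
  b2 def {f} use {f,r}
  b3 def {m} use {f,t}
  b4 def {e,m,t} use {e,m}
  b5 def {e,f} use {e}
  b6 def {f} use ∅
  b7 def {t} use {f}
  b8 def {e,t} use {e}

Live sets:
  b0 li=∅ lo={e,f,m,t}
  b1 li={e,f,m} lo={e,f,m,r}
  b2 li={e,f,m,r} lo={e,m}
  b3 li={f,t} lo={f}
  b4 li={e,m} lo={e}
  b5 li={e} lo={e,f}
  b6 li={e} lo={e}
  b7 li={f} lo=∅
  b8 li={e} lo=∅

Conflict graph:
  e — {f,m,r,t}
  f — {e,m,r,t}
  m — {e,f,r,t}
  r — {e,f,m}
  t — {e,f,m}

N(r) = ["e", "f", "m"]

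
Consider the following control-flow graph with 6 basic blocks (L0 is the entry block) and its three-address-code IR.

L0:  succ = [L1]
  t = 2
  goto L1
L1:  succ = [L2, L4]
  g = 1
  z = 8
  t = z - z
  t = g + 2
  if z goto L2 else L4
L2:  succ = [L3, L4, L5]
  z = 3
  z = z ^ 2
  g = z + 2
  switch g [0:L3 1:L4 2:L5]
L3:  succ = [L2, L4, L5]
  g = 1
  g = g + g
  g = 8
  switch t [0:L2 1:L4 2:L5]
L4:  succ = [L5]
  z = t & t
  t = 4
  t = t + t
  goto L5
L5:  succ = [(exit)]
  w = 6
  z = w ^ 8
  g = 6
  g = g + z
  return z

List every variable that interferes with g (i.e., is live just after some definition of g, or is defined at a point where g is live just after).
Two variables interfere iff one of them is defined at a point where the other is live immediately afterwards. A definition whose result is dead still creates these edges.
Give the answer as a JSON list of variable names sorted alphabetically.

Answer: ["t", "z"]

Derivation:
Per-block:
  L0: def={t} ue=∅
  L1: def={g,t,z} ue=∅
  L2: def={g,z} ue=∅
  L3: def={g} ue={t}
  L4: def={t,z} ue={t}
  L5: def={g,w,z} ue=∅

Live sets:
  L0 li=∅ lo=∅
  L1 li=∅ lo={t}
  L2 li={t} lo={t}
  L3 li={t} lo={t}
  L4 li={t} lo=∅
  L5 li=∅ lo=∅

Conflict graph:
  g — {t,z}
  t — {g,z}
  w — ∅
  z — {g,t}

N(g) = ["t", "z"]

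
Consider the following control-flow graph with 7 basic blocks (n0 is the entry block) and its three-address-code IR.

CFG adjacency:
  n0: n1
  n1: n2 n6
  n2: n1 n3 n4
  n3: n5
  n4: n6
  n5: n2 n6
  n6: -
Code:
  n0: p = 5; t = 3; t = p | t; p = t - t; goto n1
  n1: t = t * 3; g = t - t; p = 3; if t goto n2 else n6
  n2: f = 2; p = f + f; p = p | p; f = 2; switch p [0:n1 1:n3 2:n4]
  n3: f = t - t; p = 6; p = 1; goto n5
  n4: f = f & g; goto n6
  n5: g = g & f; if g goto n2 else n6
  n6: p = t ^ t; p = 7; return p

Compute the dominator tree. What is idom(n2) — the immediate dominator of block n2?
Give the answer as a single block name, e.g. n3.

idom tree: n1←n0 n2←n1 n3←n2 n4←n2 n5←n3 n6←n1
Dom at joins:
  n1: preds {n0,n2}: {n0} ∩ {n0,n1,n2} = {n0}; idom=n0
  n2: preds {n1,n5}: {n0,n1} ∩ {n0,n1,n2,n3,n5} = {n0,n1}; idom=n1
  n6: preds {n1,n4,n5}: {n0,n1} ∩ {n0,n1,n2,n4} ∩ {n0,n1,n2,n3,n5} = {n0,n1}; idom=n1

idom(n2) = n1

Answer: n1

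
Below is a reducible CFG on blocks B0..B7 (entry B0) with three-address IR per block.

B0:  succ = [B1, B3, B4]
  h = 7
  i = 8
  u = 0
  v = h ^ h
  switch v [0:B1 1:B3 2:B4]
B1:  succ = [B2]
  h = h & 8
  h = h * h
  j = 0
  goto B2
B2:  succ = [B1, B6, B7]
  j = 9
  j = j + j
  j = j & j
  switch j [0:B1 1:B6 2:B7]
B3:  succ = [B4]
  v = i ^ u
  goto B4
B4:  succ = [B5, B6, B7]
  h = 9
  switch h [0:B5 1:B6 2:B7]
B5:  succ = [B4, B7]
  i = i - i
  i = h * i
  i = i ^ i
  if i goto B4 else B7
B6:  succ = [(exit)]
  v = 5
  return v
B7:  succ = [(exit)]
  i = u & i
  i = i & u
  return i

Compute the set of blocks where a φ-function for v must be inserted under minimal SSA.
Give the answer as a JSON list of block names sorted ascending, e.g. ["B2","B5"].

idom tree: B1←B0 B2←B1 B3←B0 B4←B0 B5←B4 B6←B0 B7←B0
Join-block Dom:
  B1: preds {B0,B2}: {B0} ∩ {B0,B1,B2} = {B0}; idom=B0
  B4: preds {B0,B3,B5}: {B0} ∩ {B0,B3} ∩ {B0,B4,B5} = {B0}; idom=B0
  B6: preds {B2,B4}: {B0,B1,B2} ∩ {B0,B4} = {B0}; idom=B0
  B7: preds {B2,B4,B5}: {B0,B1,B2} ∩ {B0,B4} ∩ {B0,B4,B5} = {B0}; idom=B0

DF walk-up:
  B1←B0: walk · to B0
  B1←B2: walk B2→B1 to B0
  B4←B0: walk · to B0
  B4←B3: walk B3 to B0
  B4←B5: walk B5→B4 to B0
  B6←B2: walk B2→B1 to B0
  B6←B4: walk B4 to B0
  B7←B2: walk B2→B1 to B0
  B7←B4: walk B4 to B0
  B7←B5: walk B5→B4 to B0
  B0: DF=∅
  B1: DF={B1,B6,B7}
  B2: DF={B1,B6,B7}
  B3: DF={B4}
  B4: DF={B4,B6,B7}
  B5: DF={B4,B7}
  B6: DF=∅
  B7: DF=∅

φ for v: defs {B0,B3,B6}
  DF⁺ = {B4,B6,B7}

Answer: ["B4", "B6", "B7"]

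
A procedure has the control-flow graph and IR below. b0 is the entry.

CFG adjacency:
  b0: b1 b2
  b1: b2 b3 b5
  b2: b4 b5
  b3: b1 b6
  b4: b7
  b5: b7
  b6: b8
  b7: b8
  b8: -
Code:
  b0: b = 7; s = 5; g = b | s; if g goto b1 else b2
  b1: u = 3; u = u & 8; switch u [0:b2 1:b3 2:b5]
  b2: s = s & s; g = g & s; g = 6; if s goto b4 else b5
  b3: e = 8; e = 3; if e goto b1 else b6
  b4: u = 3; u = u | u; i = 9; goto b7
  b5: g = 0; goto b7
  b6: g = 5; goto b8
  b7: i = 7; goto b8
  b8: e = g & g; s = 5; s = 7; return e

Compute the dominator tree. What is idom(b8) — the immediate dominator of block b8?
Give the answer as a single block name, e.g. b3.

idom tree: b1←b0 b2←b0 b3←b1 b4←b2 b5←b0 b6←b3 b7←b0 b8←b0
Dom∩ at merges:
  b1: preds {b0,b3}: {b0} ∩ {b0,b1,b3} = {b0}; idom=b0
  b2: preds {b0,b1}: {b0} ∩ {b0,b1} = {b0}; idom=b0
  b5: preds {b1,b2}: {b0,b1} ∩ {b0,b2} = {b0}; idom=b0
  b7: preds {b4,b5}: {b0,b2,b4} ∩ {b0,b5} = {b0}; idom=b0
  b8: preds {b6,b7}: {b0,b1,b3,b6} ∩ {b0,b7} = {b0}; idom=b0

idom(b8) = b0

Answer: b0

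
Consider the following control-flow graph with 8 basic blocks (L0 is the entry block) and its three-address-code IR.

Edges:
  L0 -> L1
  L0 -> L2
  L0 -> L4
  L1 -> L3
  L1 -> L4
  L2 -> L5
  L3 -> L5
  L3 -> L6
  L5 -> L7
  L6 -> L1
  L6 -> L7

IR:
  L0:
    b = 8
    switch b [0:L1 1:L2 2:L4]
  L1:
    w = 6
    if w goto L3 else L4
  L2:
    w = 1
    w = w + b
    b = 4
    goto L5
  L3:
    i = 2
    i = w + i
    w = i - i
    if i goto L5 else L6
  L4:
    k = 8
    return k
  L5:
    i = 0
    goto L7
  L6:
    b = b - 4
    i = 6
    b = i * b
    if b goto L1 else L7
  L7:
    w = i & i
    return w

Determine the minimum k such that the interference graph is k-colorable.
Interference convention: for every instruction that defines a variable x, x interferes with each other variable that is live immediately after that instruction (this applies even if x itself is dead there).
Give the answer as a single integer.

def/use:
  L0: {b} / ∅
  L1: {w} / ∅
  L2: {b,w} / {b}
  L3: {i,w} / {w}
  L4: {k} / ∅
  L5: {i} / ∅
  L6: {b,i} / {b}
  L7: {w} / {i}

Liveness:
  L0 li=∅ lo={b}
  L1 li={b} lo={b,w}
  L2 li={b} lo=∅
  L3 li={b,w} lo={b}
  L4 li=∅ lo=∅
  L5 li=∅ lo={i}
  L6 li={b} lo={b,i}
  L7 li={i} lo=∅

Interfere edges:
  b: {i,w}
  i: {b,w}
  k: ∅
  w: {b,i}

Colouring:
  clique {b,i,w} ⇒ need ≥ 3
  assign b→R0 i→R1 k→R0 w→R2 — no edge inside a register ⇒ χ ≤ 3
  χ = 3

Answer: 3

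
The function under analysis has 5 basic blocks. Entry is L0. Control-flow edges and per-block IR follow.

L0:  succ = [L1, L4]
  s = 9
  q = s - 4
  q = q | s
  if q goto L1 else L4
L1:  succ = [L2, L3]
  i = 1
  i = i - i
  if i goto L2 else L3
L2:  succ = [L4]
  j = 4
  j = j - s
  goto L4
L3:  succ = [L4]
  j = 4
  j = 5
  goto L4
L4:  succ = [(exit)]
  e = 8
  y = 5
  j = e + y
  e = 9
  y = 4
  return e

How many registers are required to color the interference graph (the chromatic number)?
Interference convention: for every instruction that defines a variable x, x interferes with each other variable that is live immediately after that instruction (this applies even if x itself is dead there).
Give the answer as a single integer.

Block summaries:
  L0 def {q,s} use ∅
  L1 def {i} use ∅
  L2 def {j} use {s}
  L3 def {j} use ∅
  L4 def {e,j,y} use ∅

Liveness:
  L0 li=∅ lo={s}
  L1 li={s} lo={s}
  L2 li={s} lo=∅
  L3 li=∅ lo=∅
  L4 li=∅ lo=∅

Interfere edges:
  e — {y}
  i — {s}
  j — {s}
  q — {s}
  s — {i,j,q}
  y — {e}

Colouring:
  lower bound: {e,y} mutually conflict ⇒ χ ≥ 2
  2-colouring: c0={e,s}  c1={i,j,q,y}
  χ = 2

Answer: 2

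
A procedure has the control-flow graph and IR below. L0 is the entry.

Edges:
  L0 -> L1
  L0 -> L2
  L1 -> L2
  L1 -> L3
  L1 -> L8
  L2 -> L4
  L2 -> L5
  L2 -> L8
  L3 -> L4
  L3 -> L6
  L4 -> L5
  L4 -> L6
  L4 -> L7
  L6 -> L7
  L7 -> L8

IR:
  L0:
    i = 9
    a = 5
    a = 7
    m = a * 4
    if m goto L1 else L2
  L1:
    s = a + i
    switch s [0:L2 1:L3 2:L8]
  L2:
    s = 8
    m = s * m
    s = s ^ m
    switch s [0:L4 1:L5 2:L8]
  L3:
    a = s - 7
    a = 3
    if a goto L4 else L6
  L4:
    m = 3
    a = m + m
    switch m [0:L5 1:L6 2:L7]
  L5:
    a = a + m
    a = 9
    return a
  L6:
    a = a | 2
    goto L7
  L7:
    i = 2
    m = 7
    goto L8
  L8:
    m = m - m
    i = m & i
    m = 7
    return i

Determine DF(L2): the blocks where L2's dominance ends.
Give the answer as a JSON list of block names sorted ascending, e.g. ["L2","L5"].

idom tree: L1←L0 L2←L0 L3←L1 L4←L0 L5←L0 L6←L0 L7←L0 L8←L0
Join-block Dom:
  L2: preds {L0,L1}: {L0} ∩ {L0,L1} = {L0}; idom=L0
  L4: preds {L2,L3}: {L0,L2} ∩ {L0,L1,L3} = {L0}; idom=L0
  L5: preds {L2,L4}: {L0,L2} ∩ {L0,L4} = {L0}; idom=L0
  L6: preds {L3,L4}: {L0,L1,L3} ∩ {L0,L4} = {L0}; idom=L0
  L7: preds {L4,L6}: {L0,L4} ∩ {L0,L6} = {L0}; idom=L0
  L8: preds {L1,L2,L7}: {L0,L1} ∩ {L0,L2} ∩ {L0,L7} = {L0}; idom=L0

DF walk-up:
  join L2 pred L0: · stop@L0
  join L2 pred L1: L1 stop@L0
  join L4 pred L2: L2 stop@L0
  join L4 pred L3: L3→L1 stop@L0
  join L5 pred L2: L2 stop@L0
  join L5 pred L4: L4 stop@L0
  join L6 pred L3: L3→L1 stop@L0
  join L6 pred L4: L4 stop@L0
  join L7 pred L4: L4 stop@L0
  join L7 pred L6: L6 stop@L0
  join L8 pred L1: L1 stop@L0
  join L8 pred L2: L2 stop@L0
  join L8 pred L7: L7 stop@L0
  L0: DF=∅
  L1: DF={L2,L4,L6,L8}
  L2: DF={L4,L5,L8}
  L3: DF={L4,L6}
  L4: DF={L5,L6,L7}
  L5: DF=∅
  L6: DF={L7}
  L7: DF={L8}
  L8: DF=∅

DF(L2) = ["L4", "L5", "L8"]

Answer: ["L4", "L5", "L8"]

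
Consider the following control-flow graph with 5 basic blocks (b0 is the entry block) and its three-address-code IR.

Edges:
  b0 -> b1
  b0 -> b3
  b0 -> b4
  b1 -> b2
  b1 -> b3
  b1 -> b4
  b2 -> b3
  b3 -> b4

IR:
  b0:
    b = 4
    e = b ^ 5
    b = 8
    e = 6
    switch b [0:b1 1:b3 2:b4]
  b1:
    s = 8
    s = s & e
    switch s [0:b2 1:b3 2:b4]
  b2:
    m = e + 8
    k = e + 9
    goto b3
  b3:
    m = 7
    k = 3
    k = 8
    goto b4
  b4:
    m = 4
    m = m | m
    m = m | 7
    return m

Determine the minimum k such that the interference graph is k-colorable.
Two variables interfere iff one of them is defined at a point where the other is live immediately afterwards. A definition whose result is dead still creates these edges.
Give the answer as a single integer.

Block summaries:
  b0: {b,e} / ∅
  b1: {s} / {e}
  b2: {k,m} / {e}
  b3: {k,m} / ∅
  b4: {m} / ∅

Backward fixpoint:
  live b0: ∅→{e}
  live b1: {e}→{e}
  live b2: {e}→∅
  live b3: ∅→∅
  live b4: ∅→∅

Interfere edges:
  b — {e}
  e — {b,m,s}
  k — ∅
  m — {e}
  s — {e}

Registers:
  {b,e} pairwise interfere (2-clique) ⇒ χ ≥ 2
  assign b→c1 e→c0 k→c0 m→c1 s→c1 — no edge inside a register ⇒ χ ≤ 2
  χ = 2

Answer: 2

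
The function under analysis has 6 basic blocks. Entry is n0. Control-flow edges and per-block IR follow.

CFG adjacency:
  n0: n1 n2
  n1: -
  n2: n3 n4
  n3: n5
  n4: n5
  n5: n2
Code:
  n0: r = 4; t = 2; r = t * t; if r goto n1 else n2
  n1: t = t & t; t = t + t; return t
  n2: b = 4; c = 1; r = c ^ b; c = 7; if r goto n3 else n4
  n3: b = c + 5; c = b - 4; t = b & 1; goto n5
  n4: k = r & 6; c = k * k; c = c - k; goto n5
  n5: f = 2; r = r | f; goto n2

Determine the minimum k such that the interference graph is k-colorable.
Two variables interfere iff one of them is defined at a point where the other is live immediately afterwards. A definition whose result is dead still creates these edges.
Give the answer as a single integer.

Per-block:
  n0 def {r,t} use ∅
  n1 def {t} use {t}
  n2 def {b,c,r} use ∅
  n3 def {b,c,t} use {c}
  n4 def {c,k} use {r}
  n5 def {f,r} use {r}

Live sets:
  live n0: ∅→{t}
  live n1: {t}→∅
  live n2: ∅→{c,r}
  live n3: {c,r}→{r}
  live n4: {r}→{r}
  live n5: {r}→∅

Conflict graph:
  b — {c,r}
  c — {b,k,r}
  f — {r}
  k — {c,r}
  r — {b,c,f,k,t}
  t — {r}

Registers:
  clique {b,c,r} ⇒ need ≥ 3
  3-colouring: c0={r}  c1={c,f,t}  c2={b,k}
  χ = 3

Answer: 3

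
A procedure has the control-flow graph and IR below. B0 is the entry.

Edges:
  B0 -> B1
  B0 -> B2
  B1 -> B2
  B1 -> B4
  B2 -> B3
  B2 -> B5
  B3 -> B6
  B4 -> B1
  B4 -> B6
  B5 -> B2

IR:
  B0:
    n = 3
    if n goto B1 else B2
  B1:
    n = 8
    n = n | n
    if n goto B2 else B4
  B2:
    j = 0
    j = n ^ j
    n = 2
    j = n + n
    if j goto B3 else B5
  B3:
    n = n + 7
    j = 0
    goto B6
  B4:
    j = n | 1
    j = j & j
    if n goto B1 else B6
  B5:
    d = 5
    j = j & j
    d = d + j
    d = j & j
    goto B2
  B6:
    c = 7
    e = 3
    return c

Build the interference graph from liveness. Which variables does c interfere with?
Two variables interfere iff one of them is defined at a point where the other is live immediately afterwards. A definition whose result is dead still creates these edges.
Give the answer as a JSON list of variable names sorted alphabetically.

Block summaries:
  B0 def {n} use ∅
  B1 def {n} use ∅
  B2 def {j,n} use {n}
  B3 def {j,n} use {n}
  B4 def {j} use {n}
  B5 def {d,j} use {j}
  B6 def {c,e} use ∅

Backward fixpoint:
  live B0: ∅→{n}
  live B1: ∅→{n}
  live B2: {n}→{j,n}
  live B3: {n}→∅
  live B4: {n}→∅
  live B5: {j,n}→{n}
  live B6: ∅→∅

Interference:
  c: {e}
  d: {j,n}
  e: {c}
  j: {d,n}
  n: {d,j}

N(c) = ["e"]

Answer: ["e"]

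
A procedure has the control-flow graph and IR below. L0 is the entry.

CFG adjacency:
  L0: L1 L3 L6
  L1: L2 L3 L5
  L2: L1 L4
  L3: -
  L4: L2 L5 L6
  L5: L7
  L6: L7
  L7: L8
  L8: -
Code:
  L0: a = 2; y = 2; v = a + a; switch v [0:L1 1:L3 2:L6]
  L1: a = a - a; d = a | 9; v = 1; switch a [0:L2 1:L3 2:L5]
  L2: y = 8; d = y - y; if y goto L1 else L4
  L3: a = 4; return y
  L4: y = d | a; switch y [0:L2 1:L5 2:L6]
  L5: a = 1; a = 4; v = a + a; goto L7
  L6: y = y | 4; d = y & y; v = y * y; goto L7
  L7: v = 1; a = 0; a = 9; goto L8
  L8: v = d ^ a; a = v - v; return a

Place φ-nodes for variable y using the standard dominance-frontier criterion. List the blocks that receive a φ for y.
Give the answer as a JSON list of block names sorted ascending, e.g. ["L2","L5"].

Answer: ["L1", "L2", "L3", "L5", "L6", "L7"]

Working:
idom tree: L1←L0 L2←L1 L3←L0 L4←L2 L5←L1 L6←L0 L7←L0 L8←L7
Dom at joins:
  L1: preds {L0,L2}: {L0} ∩ {L0,L1,L2} = {L0}; idom=L0
  L2: preds {L1,L4}: {L0,L1} ∩ {L0,L1,L2,L4} = {L0,L1}; idom=L1
  L3: preds {L0,L1}: {L0} ∩ {L0,L1} = {L0}; idom=L0
  L5: preds {L1,L4}: {L0,L1} ∩ {L0,L1,L2,L4} = {L0,L1}; idom=L1
  L6: preds {L0,L4}: {L0} ∩ {L0,L1,L2,L4} = {L0}; idom=L0
  L7: preds {L5,L6}: {L0,L1,L5} ∩ {L0,L6} = {L0}; idom=L0

DF walk-up:
  L1←L0: walk · to L0
  L1←L2: walk L2→L1 to L0
  L2←L1: walk · to L1
  L2←L4: walk L4→L2 to L1
  L3←L0: walk · to L0
  L3←L1: walk L1 to L0
  L5←L1: walk · to L1
  L5←L4: walk L4→L2 to L1
  L6←L0: walk · to L0
  L6←L4: walk L4→L2→L1 to L0
  L7←L5: walk L5→L1 to L0
  L7←L6: walk L6 to L0
  L0 → ∅
  L1 → {L1,L3,L6,L7}
  L2 → {L1,L2,L5,L6}
  L3 → ∅
  L4 → {L2,L5,L6}
  L5 → {L7}
  L6 → {L7}
  L7 → ∅
  L8 → ∅

φ for y: defs {L0,L2,L4,L6}
  DF⁺ = {L1,L2,L3,L5,L6,L7}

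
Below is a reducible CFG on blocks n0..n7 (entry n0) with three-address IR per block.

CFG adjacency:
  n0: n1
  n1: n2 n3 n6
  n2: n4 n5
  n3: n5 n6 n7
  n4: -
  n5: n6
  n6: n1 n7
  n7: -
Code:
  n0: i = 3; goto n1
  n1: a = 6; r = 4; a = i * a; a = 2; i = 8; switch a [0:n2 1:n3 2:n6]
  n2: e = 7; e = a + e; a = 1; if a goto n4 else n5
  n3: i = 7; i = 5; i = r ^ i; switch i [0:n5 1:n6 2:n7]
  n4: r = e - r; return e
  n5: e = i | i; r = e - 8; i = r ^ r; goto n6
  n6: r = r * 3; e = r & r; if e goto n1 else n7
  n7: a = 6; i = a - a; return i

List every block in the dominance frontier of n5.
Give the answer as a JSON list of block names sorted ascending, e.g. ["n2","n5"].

idom tree: n1←n0 n2←n1 n3←n1 n4←n2 n5←n1 n6←n1 n7←n1
Dom∩ at merges:
  n1: preds {n0,n6}: {n0} ∩ {n0,n1,n6} = {n0}; idom=n0
  n5: preds {n2,n3}: {n0,n1,n2} ∩ {n0,n1,n3} = {n0,n1}; idom=n1
  n6: preds {n1,n3,n5}: {n0,n1} ∩ {n0,n1,n3} ∩ {n0,n1,n5} = {n0,n1}; idom=n1
  n7: preds {n3,n6}: {n0,n1,n3} ∩ {n0,n1,n6} = {n0,n1}; idom=n1

DF derivation:
  join n1 pred n0: · stop@n0
  join n1 pred n6: n6→n1 stop@n0
  join n5 pred n2: n2 stop@n1
  join n5 pred n3: n3 stop@n1
  join n6 pred n1: · stop@n1
  join n6 pred n3: n3 stop@n1
  join n6 pred n5: n5 stop@n1
  join n7 pred n3: n3 stop@n1
  join n7 pred n6: n6 stop@n1
  n0: DF=∅
  n1: DF={n1}
  n2: DF={n5}
  n3: DF={n5,n6,n7}
  n4: DF=∅
  n5: DF={n6}
  n6: DF={n1,n7}
  n7: DF=∅

DF(n5) = ["n6"]

Answer: ["n6"]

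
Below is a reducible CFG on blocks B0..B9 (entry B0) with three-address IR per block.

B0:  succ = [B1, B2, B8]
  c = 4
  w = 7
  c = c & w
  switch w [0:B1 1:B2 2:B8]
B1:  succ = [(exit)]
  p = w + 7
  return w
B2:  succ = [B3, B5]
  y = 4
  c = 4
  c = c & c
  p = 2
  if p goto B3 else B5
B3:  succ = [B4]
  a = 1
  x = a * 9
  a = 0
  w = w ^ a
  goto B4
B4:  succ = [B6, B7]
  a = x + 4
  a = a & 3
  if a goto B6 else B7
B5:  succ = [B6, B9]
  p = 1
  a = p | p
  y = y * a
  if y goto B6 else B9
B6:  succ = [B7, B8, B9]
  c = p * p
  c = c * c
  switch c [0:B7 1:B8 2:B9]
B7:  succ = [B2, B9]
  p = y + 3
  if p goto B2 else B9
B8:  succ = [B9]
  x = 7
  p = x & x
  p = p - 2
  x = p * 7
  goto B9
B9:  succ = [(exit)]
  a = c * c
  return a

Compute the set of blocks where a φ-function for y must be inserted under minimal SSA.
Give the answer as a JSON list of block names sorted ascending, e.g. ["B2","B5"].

idom tree: B1←B0 B2←B0 B3←B2 B4←B3 B5←B2 B6←B2 B7←B2 B8←B0 B9←B0
Dom∩ at merges:
  B2: preds {B0,B7}: {B0} ∩ {B0,B2,B7} = {B0}; idom=B0
  B6: preds {B4,B5}: {B0,B2,B3,B4} ∩ {B0,B2,B5} = {B0,B2}; idom=B2
  B7: preds {B4,B6}: {B0,B2,B3,B4} ∩ {B0,B2,B6} = {B0,B2}; idom=B2
  B8: preds {B0,B6}: {B0} ∩ {B0,B2,B6} = {B0}; idom=B0
  B9: preds {B5,B6,B7,B8}: {B0,B2,B5} ∩ {B0,B2,B6} ∩ {B0,B2,B7} ∩ {B0,B8} = {B0}; idom=B0

Frontier:
  B2←B0: walk · to B0
  B2←B7: walk B7→B2 to B0
  B6←B4: walk B4→B3 to B2
  B6←B5: walk B5 to B2
  B7←B4: walk B4→B3 to B2
  B7←B6: walk B6 to B2
  B8←B0: walk · to B0
  B8←B6: walk B6→B2 to B0
  B9←B5: walk B5→B2 to B0
  B9←B6: walk B6→B2 to B0
  B9←B7: walk B7→B2 to B0
  B9←B8: walk B8 to B0
  B0 → ∅
  B1 → ∅
  B2 → {B2,B8,B9}
  B3 → {B6,B7}
  B4 → {B6,B7}
  B5 → {B6,B9}
  B6 → {B7,B8,B9}
  B7 → {B2,B9}
  B8 → {B9}
  B9 → ∅

φ for y: defs {B2,B5}
  DF⁺ = {B2,B6,B7,B8,B9}

Answer: ["B2", "B6", "B7", "B8", "B9"]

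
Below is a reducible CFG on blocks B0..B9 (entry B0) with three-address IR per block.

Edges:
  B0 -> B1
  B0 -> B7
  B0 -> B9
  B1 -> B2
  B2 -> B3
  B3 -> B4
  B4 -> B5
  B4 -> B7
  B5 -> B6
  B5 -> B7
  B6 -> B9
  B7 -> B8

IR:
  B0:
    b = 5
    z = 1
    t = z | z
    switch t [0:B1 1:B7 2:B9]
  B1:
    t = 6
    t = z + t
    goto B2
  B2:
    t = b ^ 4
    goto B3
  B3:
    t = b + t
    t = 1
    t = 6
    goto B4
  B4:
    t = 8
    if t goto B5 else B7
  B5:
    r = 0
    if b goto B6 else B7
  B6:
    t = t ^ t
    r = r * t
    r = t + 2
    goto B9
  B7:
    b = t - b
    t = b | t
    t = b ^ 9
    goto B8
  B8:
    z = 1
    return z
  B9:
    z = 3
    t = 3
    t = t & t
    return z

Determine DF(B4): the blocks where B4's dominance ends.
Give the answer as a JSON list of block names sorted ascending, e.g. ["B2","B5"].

Answer: ["B7", "B9"]

Working:
idom tree: B1←B0 B2←B1 B3←B2 B4←B3 B5←B4 B6←B5 B7←B0 B8←B7 B9←B0
Dom∩ at merges:
  B7: preds {B0,B4,B5}: {B0} ∩ {B0,B1,B2,B3,B4} ∩ {B0,B1,B2,B3,B4,B5} = {B0}; idom=B0
  B9: preds {B0,B6}: {B0} ∩ {B0,B1,B2,B3,B4,B5,B6} = {B0}; idom=B0

Frontier:
  join B7 pred B0: · stop@B0
  join B7 pred B4: B4→B3→B2→B1 stop@B0
  join B7 pred B5: B5→B4→B3→B2→B1 stop@B0
  join B9 pred B0: · stop@B0
  join B9 pred B6: B6→B5→B4→B3→B2→B1 stop@B0
  DF(B0)=∅
  DF(B1)={B7,B9}
  DF(B2)={B7,B9}
  DF(B3)={B7,B9}
  DF(B4)={B7,B9}
  DF(B5)={B7,B9}
  DF(B6)={B9}
  DF(B7)=∅
  DF(B8)=∅
  DF(B9)=∅

DF(B4) = ["B7", "B9"]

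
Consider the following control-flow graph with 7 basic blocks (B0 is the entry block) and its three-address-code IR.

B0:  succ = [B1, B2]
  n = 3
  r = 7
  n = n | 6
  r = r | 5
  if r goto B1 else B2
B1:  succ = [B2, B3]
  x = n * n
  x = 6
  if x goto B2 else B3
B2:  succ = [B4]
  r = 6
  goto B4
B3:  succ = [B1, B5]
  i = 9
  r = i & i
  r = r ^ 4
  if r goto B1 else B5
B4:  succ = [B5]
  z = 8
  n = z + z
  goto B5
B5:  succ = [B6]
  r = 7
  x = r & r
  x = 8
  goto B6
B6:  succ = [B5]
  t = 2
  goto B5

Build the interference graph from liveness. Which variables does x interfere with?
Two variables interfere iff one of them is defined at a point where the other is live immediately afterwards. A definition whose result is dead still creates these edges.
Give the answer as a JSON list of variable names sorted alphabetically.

def/use:
  B0: def={n,r} ue=∅
  B1: def={x} ue={n}
  B2: def={r} ue=∅
  B3: def={i,r} ue=∅
  B4: def={n,z} ue=∅
  B5: def={r,x} ue=∅
  B6: def={t} ue=∅

Liveness:
  B0 li=∅ lo={n}
  B1 li={n} lo={n}
  B2 li=∅ lo=∅
  B3 li={n} lo={n}
  B4 li=∅ lo=∅
  B5 li=∅ lo=∅
  B6 li=∅ lo=∅

Conflict graph:
  i: {n}
  n: {i,r,x}
  r: {n}
  t: ∅
  x: {n}
  z: ∅

N(x) = ["n"]

Answer: ["n"]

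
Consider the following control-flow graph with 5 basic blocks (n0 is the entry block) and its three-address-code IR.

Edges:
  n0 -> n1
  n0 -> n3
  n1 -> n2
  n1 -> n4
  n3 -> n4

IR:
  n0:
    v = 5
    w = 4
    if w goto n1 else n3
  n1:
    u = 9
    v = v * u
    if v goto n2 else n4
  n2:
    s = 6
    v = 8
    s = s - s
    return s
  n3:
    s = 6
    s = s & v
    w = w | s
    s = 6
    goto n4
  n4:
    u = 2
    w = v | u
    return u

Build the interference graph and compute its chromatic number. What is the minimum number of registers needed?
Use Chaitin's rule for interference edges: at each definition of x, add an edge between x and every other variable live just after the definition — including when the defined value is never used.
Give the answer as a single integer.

Per-block:
  n0: def={v,w} ue=∅
  n1: def={u,v} ue={v}
  n2: def={s,v} ue=∅
  n3: def={s,w} ue={v,w}
  n4: def={u,w} ue={v}

Backward fixpoint:
  n0 li=∅ lo={v,w}
  n1 li={v} lo={v}
  n2 li=∅ lo=∅
  n3 li={v,w} lo={v}
  n4 li={v} lo=∅

Conflict graph:
  s — {v,w}
  u — {v,w}
  v — {s,u,w}
  w — {s,u,v}

Registers:
  lower bound: {s,v,w} mutually conflict ⇒ χ ≥ 3
  assign s→R2 u→R2 v→R0 w→R1 — no edge inside a register ⇒ χ ≤ 3
  χ = 3

Answer: 3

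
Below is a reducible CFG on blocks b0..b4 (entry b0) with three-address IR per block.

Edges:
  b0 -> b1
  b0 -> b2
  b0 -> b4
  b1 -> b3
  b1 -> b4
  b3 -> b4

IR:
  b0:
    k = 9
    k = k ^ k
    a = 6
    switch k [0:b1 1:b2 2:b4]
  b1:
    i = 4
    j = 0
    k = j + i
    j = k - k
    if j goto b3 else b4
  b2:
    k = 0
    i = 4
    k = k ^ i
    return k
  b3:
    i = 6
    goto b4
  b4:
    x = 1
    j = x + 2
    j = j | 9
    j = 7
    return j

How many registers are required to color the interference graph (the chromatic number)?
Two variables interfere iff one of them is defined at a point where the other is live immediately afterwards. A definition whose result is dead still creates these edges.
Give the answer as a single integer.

Answer: 2

Working:
Per-block:
  b0 def {a,k} use ∅
  b1 def {i,j,k} use ∅
  b2 def {i,k} use ∅
  b3 def {i} use ∅
  b4 def {j,x} use ∅

Live sets:
  b0 li=∅ lo=∅
  b1 li=∅ lo=∅
  b2 li=∅ lo=∅
  b3 li=∅ lo=∅
  b4 li=∅ lo=∅

Interference:
  a↔{k}
  i↔{j,k}
  j↔{i}
  k↔{a,i}
  x↔∅

Chromatic number:
  clique {a,k} ⇒ need ≥ 2
  2-colouring: R0={a,i,x}  R1={j,k}
  χ = 2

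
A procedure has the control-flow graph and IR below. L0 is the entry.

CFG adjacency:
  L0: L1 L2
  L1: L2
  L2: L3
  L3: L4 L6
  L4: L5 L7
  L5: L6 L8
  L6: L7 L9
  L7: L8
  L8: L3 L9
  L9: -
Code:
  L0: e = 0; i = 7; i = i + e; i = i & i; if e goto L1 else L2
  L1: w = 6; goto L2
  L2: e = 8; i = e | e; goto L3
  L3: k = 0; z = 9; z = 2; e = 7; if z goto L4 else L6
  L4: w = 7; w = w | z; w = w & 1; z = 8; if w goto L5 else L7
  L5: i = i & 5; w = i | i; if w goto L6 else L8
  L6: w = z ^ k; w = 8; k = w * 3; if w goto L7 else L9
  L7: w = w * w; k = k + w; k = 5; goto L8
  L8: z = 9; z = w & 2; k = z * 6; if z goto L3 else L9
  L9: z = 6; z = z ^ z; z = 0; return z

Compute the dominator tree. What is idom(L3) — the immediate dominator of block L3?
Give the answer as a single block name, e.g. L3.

Answer: L2

Analysis:
idom tree: L1←L0 L2←L0 L3←L2 L4←L3 L5←L4 L6←L3 L7←L3 L8←L3 L9←L3
Dom at joins:
  L2: preds {L0,L1}: {L0} ∩ {L0,L1} = {L0}; idom=L0
  L3: preds {L2,L8}: {L0,L2} ∩ {L0,L2,L3,L8} = {L0,L2}; idom=L2
  L6: preds {L3,L5}: {L0,L2,L3} ∩ {L0,L2,L3,L4,L5} = {L0,L2,L3}; idom=L3
  L7: preds {L4,L6}: {L0,L2,L3,L4} ∩ {L0,L2,L3,L6} = {L0,L2,L3}; idom=L3
  L8: preds {L5,L7}: {L0,L2,L3,L4,L5} ∩ {L0,L2,L3,L7} = {L0,L2,L3}; idom=L3
  L9: preds {L6,L8}: {L0,L2,L3,L6} ∩ {L0,L2,L3,L8} = {L0,L2,L3}; idom=L3

idom(L3) = L2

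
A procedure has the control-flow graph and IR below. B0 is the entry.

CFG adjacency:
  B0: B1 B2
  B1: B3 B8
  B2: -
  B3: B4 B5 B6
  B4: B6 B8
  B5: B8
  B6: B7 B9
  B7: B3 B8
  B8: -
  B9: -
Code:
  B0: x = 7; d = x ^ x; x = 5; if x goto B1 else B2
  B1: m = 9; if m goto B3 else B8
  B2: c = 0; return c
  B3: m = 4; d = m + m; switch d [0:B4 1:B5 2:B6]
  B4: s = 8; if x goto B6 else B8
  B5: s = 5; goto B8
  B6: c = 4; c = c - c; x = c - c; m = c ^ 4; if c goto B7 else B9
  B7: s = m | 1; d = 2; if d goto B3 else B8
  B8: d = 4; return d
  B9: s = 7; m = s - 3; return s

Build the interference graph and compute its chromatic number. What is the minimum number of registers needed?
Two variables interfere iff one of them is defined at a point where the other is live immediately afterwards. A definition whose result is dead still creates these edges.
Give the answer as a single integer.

Answer: 3

Derivation:
Per-block:
  B0: def={d,x} ue=∅
  B1: def={m} ue=∅
  B2: def={c} ue=∅
  B3: def={d,m} ue=∅
  B4: def={s} ue={x}
  B5: def={s} ue=∅
  B6: def={c,m,x} ue=∅
  B7: def={d,s} ue={m}
  B8: def={d} ue=∅
  B9: def={m,s} ue=∅

Live sets:
  live B0: ∅→{x}
  live B1: {x}→{x}
  live B2: ∅→∅
  live B3: {x}→{x}
  live B4: {x}→∅
  live B5: ∅→∅
  live B6: ∅→{m,x}
  live B7: {m,x}→{x}
  live B8: ∅→∅
  live B9: ∅→∅

Interfere edges:
  c — {m,x}
  d — {x}
  m — {c,s,x}
  s — {m,x}
  x — {c,d,m,s}

Chromatic number:
  {c,m,x} pairwise interfere (3-clique) ⇒ χ ≥ 3
  3-colouring: R0={x}  R1={d,m}  R2={c,s}
  χ = 3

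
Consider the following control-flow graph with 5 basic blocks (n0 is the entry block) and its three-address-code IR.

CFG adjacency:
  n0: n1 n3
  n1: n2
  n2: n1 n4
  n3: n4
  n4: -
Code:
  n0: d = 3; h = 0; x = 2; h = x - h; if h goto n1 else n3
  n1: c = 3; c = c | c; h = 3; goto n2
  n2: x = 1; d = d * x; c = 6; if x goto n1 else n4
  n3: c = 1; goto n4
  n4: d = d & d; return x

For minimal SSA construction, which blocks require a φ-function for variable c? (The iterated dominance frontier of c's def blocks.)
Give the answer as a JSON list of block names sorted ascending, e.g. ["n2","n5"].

Answer: ["n1", "n4"]

Working:
idom tree: n1←n0 n2←n1 n3←n0 n4←n0
Dom∩ at merges:
  n1: preds {n0,n2}: {n0} ∩ {n0,n1,n2} = {n0}; idom=n0
  n4: preds {n2,n3}: {n0,n1,n2} ∩ {n0,n3} = {n0}; idom=n0

DF derivation:
  join n1 pred n0: · stop@n0
  join n1 pred n2: n2→n1 stop@n0
  join n4 pred n2: n2→n1 stop@n0
  join n4 pred n3: n3 stop@n0
  DF(n0)=∅
  DF(n1)={n1,n4}
  DF(n2)={n1,n4}
  DF(n3)={n4}
  DF(n4)=∅

φ for c: defs {n1,n2,n3}
  DF⁺ = {n1,n4}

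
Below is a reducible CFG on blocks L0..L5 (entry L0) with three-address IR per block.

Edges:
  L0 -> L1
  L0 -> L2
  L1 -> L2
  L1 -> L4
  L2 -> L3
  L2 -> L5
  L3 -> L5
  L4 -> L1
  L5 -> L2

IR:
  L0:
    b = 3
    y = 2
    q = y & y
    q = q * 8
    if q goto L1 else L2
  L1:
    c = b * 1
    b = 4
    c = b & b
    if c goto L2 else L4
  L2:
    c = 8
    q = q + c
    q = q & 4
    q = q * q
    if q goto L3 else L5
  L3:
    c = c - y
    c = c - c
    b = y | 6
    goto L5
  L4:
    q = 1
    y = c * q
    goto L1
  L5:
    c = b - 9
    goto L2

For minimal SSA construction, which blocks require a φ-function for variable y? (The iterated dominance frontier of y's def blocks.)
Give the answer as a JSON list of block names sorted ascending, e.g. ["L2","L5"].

idom tree: L1←L0 L2←L0 L3←L2 L4←L1 L5←L2
Dom∩ at merges:
  L1: preds {L0,L4}: {L0} ∩ {L0,L1,L4} = {L0}; idom=L0
  L2: preds {L0,L1,L5}: {L0} ∩ {L0,L1} ∩ {L0,L2,L5} = {L0}; idom=L0
  L5: preds {L2,L3}: {L0,L2} ∩ {L0,L2,L3} = {L0,L2}; idom=L2

Frontier:
  join L1 pred L0: · stop@L0
  join L1 pred L4: L4→L1 stop@L0
  join L2 pred L0: · stop@L0
  join L2 pred L1: L1 stop@L0
  join L2 pred L5: L5→L2 stop@L0
  join L5 pred L2: · stop@L2
  join L5 pred L3: L3 stop@L2
  L0 → ∅
  L1 → {L1,L2}
  L2 → {L2}
  L3 → {L5}
  L4 → {L1}
  L5 → {L2}

φ for y: defs {L0,L4}
  DF⁺ = {L1,L2}

Answer: ["L1", "L2"]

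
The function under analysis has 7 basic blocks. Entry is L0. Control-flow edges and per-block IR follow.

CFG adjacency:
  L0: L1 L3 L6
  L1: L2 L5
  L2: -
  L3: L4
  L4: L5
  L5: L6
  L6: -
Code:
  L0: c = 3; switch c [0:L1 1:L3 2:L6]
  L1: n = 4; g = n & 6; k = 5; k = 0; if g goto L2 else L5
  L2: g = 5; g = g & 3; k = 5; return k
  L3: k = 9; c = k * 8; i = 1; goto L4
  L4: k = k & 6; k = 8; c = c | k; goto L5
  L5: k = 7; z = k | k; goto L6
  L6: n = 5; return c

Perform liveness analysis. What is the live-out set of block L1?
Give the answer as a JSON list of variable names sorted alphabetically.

def/use:
  L0: {c} / ∅
  L1: {g,k,n} / ∅
  L2: {g,k} / ∅
  L3: {c,i,k} / ∅
  L4: {c,k} / {c,k}
  L5: {k,z} / ∅
  L6: {n} / {c}

Backward fixpoint:
  L0: in=∅ out={c}
  L1: in={c} out={c}
  L2: in=∅ out=∅
  L3: in=∅ out={c,k}
  L4: in={c,k} out={c}
  L5: in={c} out={c}
  L6: in={c} out=∅

live-out(L1) = ["c"]

Answer: ["c"]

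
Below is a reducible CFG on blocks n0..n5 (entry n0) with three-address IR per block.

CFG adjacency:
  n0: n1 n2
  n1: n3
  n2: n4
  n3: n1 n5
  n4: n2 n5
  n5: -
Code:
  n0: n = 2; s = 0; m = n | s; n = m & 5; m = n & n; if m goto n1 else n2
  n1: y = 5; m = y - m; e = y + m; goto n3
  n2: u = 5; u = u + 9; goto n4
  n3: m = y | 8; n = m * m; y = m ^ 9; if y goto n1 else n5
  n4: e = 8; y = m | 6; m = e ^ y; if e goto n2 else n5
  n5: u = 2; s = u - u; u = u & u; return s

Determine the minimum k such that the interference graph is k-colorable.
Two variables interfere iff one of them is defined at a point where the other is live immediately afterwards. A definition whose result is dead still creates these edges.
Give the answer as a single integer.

def/use:
  n0: def={m,n,s} ue=∅
  n1: def={e,m,y} ue={m}
  n2: def={u} ue=∅
  n3: def={m,n,y} ue={y}
  n4: def={e,m,y} ue={m}
  n5: def={s,u} ue=∅

Backward fixpoint:
  n0: in=∅ out={m}
  n1: in={m} out={y}
  n2: in={m} out={m}
  n3: in={y} out={m}
  n4: in={m} out={m}
  n5: in=∅ out=∅

Interfere edges:
  e↔{m,y}
  m↔{e,n,u,y}
  n↔{m,s}
  s↔{n,u}
  u↔{m,s}
  y↔{e,m}

Chromatic number:
  lower bound: {e,m,y} mutually conflict ⇒ χ ≥ 3
  assign e→c1 m→c0 n→c1 s→c0 u→c1 y→c2 — no edge inside a register ⇒ χ ≤ 3
  χ = 3

Answer: 3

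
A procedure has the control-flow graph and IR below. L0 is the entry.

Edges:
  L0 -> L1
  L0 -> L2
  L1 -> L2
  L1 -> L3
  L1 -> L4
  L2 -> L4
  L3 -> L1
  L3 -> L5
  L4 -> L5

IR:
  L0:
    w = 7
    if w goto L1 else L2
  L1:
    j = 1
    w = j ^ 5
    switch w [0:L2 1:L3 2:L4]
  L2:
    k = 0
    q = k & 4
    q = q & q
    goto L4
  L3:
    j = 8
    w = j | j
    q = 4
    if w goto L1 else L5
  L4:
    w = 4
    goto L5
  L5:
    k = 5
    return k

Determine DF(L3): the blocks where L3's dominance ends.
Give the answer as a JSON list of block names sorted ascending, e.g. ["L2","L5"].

Answer: ["L1", "L5"]

Working:
idom tree: L1←L0 L2←L0 L3←L1 L4←L0 L5←L0
Join-block Dom:
  L1: preds {L0,L3}: {L0} ∩ {L0,L1,L3} = {L0}; idom=L0
  L2: preds {L0,L1}: {L0} ∩ {L0,L1} = {L0}; idom=L0
  L4: preds {L1,L2}: {L0,L1} ∩ {L0,L2} = {L0}; idom=L0
  L5: preds {L3,L4}: {L0,L1,L3} ∩ {L0,L4} = {L0}; idom=L0

DF derivation:
  join L1 pred L0: · stop@L0
  join L1 pred L3: L3→L1 stop@L0
  join L2 pred L0: · stop@L0
  join L2 pred L1: L1 stop@L0
  join L4 pred L1: L1 stop@L0
  join L4 pred L2: L2 stop@L0
  join L5 pred L3: L3→L1 stop@L0
  join L5 pred L4: L4 stop@L0
  L0 → ∅
  L1 → {L1,L2,L4,L5}
  L2 → {L4}
  L3 → {L1,L5}
  L4 → {L5}
  L5 → ∅

DF(L3) = ["L1", "L5"]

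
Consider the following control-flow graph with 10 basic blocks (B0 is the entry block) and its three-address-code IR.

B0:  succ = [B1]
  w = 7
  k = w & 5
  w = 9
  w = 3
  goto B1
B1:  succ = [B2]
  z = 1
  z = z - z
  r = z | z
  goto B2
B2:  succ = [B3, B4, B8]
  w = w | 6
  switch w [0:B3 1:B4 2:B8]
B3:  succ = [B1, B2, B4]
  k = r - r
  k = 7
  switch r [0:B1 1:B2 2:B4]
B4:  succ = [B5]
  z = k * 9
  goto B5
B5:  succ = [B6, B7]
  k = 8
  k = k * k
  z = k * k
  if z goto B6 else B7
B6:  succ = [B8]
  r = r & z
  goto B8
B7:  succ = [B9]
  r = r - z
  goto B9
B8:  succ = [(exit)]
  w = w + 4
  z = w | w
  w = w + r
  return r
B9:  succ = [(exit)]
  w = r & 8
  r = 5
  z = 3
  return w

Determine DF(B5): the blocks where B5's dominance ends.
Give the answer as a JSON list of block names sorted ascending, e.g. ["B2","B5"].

Answer: ["B8"]

Working:
idom tree: B1←B0 B2←B1 B3←B2 B4←B2 B5←B4 B6←B5 B7←B5 B8←B2 B9←B7
Join-block Dom:
  B1: preds {B0,B3}: {B0} ∩ {B0,B1,B2,B3} = {B0}; idom=B0
  B2: preds {B1,B3}: {B0,B1} ∩ {B0,B1,B2,B3} = {B0,B1}; idom=B1
  B4: preds {B2,B3}: {B0,B1,B2} ∩ {B0,B1,B2,B3} = {B0,B1,B2}; idom=B2
  B8: preds {B2,B6}: {B0,B1,B2} ∩ {B0,B1,B2,B4,B5,B6} = {B0,B1,B2}; idom=B2

Frontier:
  join B1 pred B0: · stop@B0
  join B1 pred B3: B3→B2→B1 stop@B0
  join B2 pred B1: · stop@B1
  join B2 pred B3: B3→B2 stop@B1
  join B4 pred B2: · stop@B2
  join B4 pred B3: B3 stop@B2
  join B8 pred B2: · stop@B2
  join B8 pred B6: B6→B5→B4 stop@B2
  DF(B0)=∅
  DF(B1)={B1}
  DF(B2)={B1,B2}
  DF(B3)={B1,B2,B4}
  DF(B4)={B8}
  DF(B5)={B8}
  DF(B6)={B8}
  DF(B7)=∅
  DF(B8)=∅
  DF(B9)=∅

DF(B5) = ["B8"]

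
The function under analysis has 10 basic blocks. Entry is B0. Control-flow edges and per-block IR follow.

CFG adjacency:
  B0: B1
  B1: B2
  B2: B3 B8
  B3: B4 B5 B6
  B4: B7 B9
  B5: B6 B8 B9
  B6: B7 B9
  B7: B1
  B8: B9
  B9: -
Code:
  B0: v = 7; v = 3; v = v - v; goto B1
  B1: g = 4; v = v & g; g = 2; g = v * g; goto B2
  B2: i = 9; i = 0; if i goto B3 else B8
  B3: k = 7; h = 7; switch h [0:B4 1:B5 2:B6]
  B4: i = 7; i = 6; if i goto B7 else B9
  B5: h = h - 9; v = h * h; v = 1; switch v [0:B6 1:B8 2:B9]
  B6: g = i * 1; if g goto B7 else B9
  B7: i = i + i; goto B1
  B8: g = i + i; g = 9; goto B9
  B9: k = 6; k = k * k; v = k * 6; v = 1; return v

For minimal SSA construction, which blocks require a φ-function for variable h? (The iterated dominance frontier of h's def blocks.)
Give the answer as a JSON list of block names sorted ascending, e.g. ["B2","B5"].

Answer: ["B1", "B6", "B7", "B8", "B9"]

Derivation:
idom tree: B1←B0 B2←B1 B3←B2 B4←B3 B5←B3 B6←B3 B7←B3 B8←B2 B9←B2
Dom at joins:
  B1: preds {B0,B7}: {B0} ∩ {B0,B1,B2,B3,B7} = {B0}; idom=B0
  B6: preds {B3,B5}: {B0,B1,B2,B3} ∩ {B0,B1,B2,B3,B5} = {B0,B1,B2,B3}; idom=B3
  B7: preds {B4,B6}: {B0,B1,B2,B3,B4} ∩ {B0,B1,B2,B3,B6} = {B0,B1,B2,B3}; idom=B3
  B8: preds {B2,B5}: {B0,B1,B2} ∩ {B0,B1,B2,B3,B5} = {B0,B1,B2}; idom=B2
  B9: preds {B4,B5,B6,B8}: {B0,B1,B2,B3,B4} ∩ {B0,B1,B2,B3,B5} ∩ {B0,B1,B2,B3,B6} ∩ {B0,B1,B2,B8} = {B0,B1,B2}; idom=B2

DF walk-up:
  B1←B0: walk · to B0
  B1←B7: walk B7→B3→B2→B1 to B0
  B6←B3: walk · to B3
  B6←B5: walk B5 to B3
  B7←B4: walk B4 to B3
  B7←B6: walk B6 to B3
  B8←B2: walk · to B2
  B8←B5: walk B5→B3 to B2
  B9←B4: walk B4→B3 to B2
  B9←B5: walk B5→B3 to B2
  B9←B6: walk B6→B3 to B2
  B9←B8: walk B8 to B2
  B0: DF=∅
  B1: DF={B1}
  B2: DF={B1}
  B3: DF={B1,B8,B9}
  B4: DF={B7,B9}
  B5: DF={B6,B8,B9}
  B6: DF={B7,B9}
  B7: DF={B1}
  B8: DF={B9}
  B9: DF=∅

φ for h: defs {B3,B5}
  DF⁺ = {B1,B6,B7,B8,B9}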